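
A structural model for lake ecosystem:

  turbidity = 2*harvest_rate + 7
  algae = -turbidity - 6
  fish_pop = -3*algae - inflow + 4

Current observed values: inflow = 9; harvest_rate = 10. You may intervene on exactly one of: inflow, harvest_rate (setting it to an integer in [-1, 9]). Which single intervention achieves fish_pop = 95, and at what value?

set inflow = 8

Intervening on inflow: with other inputs at their observed values, fish_pop = -inflow + 103. Solving for 95 gives inflow = 8, within [-1, 9].
Intervening on harvest_rate: fish_pop = 6*harvest_rate + 34. Reaching 95 requires harvest_rate = 61/6, not an integer.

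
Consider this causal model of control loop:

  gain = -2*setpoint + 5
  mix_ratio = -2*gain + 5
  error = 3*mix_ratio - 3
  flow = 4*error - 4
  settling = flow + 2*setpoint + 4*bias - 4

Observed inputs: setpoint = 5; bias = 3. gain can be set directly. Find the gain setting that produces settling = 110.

gain = -2

Intervening on gain fixes its value directly, overriding its dependence on setpoint.
Substituting into the error equation gives error = -6*gain + 12.
So flow = -24*gain + 44.
Substituting into the settling equation gives settling = -24*gain + 62.
Solve -24*gain + 62 = 110: gain = (110 - 62) / -24 = -2.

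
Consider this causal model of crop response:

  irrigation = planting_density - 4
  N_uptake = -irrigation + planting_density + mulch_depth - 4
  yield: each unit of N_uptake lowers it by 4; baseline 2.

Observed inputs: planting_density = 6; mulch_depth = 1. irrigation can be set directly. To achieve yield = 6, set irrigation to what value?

irrigation = 4

Intervening on irrigation fixes its value directly, overriding its dependence on planting_density.
Substituting into the N_uptake equation gives N_uptake = -irrigation + 3.
Substituting into the yield equation gives yield = 4*irrigation - 10.
Solve 4*irrigation - 10 = 6: irrigation = (6 + 10) / 4 = 4.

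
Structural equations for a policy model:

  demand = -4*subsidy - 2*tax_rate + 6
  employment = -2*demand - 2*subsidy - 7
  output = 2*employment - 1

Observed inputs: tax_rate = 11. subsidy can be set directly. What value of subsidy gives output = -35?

Substituting into the demand equation gives demand = -4*subsidy - 16.
So employment = 6*subsidy + 25.
Substituting into the output equation gives output = 12*subsidy + 49.
Solve 12*subsidy + 49 = -35: subsidy = (-35 - 49) / 12 = -7.

subsidy = -7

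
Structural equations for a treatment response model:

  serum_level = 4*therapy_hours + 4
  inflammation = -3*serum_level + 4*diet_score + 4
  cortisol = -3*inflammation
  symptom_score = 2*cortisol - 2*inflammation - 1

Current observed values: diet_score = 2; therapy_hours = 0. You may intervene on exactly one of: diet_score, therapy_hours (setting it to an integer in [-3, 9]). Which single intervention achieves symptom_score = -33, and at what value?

set diet_score = 3

Intervening on diet_score: with other inputs at their observed values, symptom_score = -32*diet_score + 63. Solving for -33 gives diet_score = 3, within [-3, 9].
Intervening on therapy_hours: symptom_score = 96*therapy_hours - 1. Reaching -33 requires therapy_hours = -1/3, not an integer.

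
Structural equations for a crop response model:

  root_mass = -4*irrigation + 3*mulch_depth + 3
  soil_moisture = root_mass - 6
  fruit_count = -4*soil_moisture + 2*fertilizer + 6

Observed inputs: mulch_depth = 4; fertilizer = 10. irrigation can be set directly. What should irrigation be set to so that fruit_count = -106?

Substituting into the root_mass equation gives root_mass = -4*irrigation + 15.
Substituting into the soil_moisture equation gives soil_moisture = -4*irrigation + 9.
This gives fruit_count = 16*irrigation - 10.
Solve 16*irrigation - 10 = -106: irrigation = (-106 + 10) / 16 = -6.

irrigation = -6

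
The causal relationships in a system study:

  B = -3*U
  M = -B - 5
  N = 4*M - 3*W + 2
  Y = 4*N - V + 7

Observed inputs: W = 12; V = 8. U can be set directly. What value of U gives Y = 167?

Substituting into the M equation gives M = 3*U - 5.
So N = 12*U - 54.
Substituting into the Y equation gives Y = 48*U - 217.
Solve 48*U - 217 = 167: U = (167 + 217) / 48 = 8.

U = 8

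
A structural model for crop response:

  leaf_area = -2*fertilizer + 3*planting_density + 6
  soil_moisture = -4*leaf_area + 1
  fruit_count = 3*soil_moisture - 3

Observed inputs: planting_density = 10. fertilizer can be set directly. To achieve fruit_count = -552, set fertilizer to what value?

Substituting into the leaf_area equation gives leaf_area = -2*fertilizer + 36.
Substituting into the soil_moisture equation gives soil_moisture = 8*fertilizer - 143.
This gives fruit_count = 24*fertilizer - 432.
Solve 24*fertilizer - 432 = -552: fertilizer = (-552 + 432) / 24 = -5.

fertilizer = -5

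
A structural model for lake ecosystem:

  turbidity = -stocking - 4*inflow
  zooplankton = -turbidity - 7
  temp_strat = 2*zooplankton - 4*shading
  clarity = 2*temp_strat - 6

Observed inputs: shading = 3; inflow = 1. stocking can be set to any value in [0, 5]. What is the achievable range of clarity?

-42 to -22

Substituting into the turbidity equation gives turbidity = -stocking - 4.
Substituting into the zooplankton equation gives zooplankton = stocking - 3.
Substituting into the temp_strat equation gives temp_strat = 2*stocking - 18.
clarity becomes 4*stocking - 42.
Linear in stocking, so extremes are at the endpoints: stocking = 0 gives clarity = -42; stocking = 5 gives clarity = -22.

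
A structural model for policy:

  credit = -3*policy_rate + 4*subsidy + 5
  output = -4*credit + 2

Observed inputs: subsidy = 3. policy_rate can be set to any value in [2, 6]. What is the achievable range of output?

-42 to 6

Substituting into the credit equation gives credit = -3*policy_rate + 17.
This gives output = 12*policy_rate - 66.
Linear in policy_rate, so extremes are at the endpoints: policy_rate = 2 gives output = -42; policy_rate = 6 gives output = 6.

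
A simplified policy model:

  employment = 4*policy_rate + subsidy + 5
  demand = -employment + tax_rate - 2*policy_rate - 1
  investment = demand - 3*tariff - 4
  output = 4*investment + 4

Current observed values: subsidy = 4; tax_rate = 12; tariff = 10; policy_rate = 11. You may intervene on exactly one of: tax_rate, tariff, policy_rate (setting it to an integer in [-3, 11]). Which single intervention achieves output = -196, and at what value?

Intervening on tax_rate: output = 4*tax_rate - 436. Reaching -196 requires tax_rate = 60, outside [-3, 11].
Intervening on tariff: output = -12*tariff - 268. Reaching -196 requires tariff = -6, outside [-3, 11].
Intervening on policy_rate: with other inputs at their observed values, output = -24*policy_rate - 124. Solving for -196 gives policy_rate = 3, within [-3, 11].

set policy_rate = 3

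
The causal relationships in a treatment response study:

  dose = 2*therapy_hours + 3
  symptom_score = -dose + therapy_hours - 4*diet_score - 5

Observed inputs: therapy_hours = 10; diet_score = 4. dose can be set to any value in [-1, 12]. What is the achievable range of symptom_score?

Intervening on dose fixes its value directly, overriding its dependence on therapy_hours.
Substituting into the symptom_score equation gives symptom_score = -dose - 11.
Linear in dose, so extremes are at the endpoints: dose = -1 gives symptom_score = -10; dose = 12 gives symptom_score = -23.

-23 to -10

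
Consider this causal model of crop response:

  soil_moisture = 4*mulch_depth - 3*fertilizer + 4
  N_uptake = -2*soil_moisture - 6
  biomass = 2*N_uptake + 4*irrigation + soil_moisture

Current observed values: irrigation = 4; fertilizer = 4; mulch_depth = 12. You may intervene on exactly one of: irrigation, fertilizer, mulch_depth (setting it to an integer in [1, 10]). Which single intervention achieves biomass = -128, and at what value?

Intervening on irrigation: with other inputs at their observed values, biomass = 4*irrigation - 132. Solving for -128 gives irrigation = 1, within [1, 10].
Intervening on fertilizer: biomass = 9*fertilizer - 152. Reaching -128 requires fertilizer = 8/3, not an integer.
Intervening on mulch_depth: biomass = -12*mulch_depth + 28. Reaching -128 requires mulch_depth = 13, outside [1, 10].

set irrigation = 1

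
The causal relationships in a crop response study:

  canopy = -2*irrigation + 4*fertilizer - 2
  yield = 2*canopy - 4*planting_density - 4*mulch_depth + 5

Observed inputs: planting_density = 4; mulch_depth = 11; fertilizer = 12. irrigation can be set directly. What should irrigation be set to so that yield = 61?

irrigation = -6

Substituting into the canopy equation gives canopy = -2*irrigation + 46.
yield becomes -4*irrigation + 37.
Solve -4*irrigation + 37 = 61: irrigation = (61 - 37) / -4 = -6.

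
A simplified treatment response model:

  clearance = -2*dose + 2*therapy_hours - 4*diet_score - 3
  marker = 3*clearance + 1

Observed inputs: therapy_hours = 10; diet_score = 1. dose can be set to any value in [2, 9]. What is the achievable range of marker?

Substituting into the clearance equation gives clearance = -2*dose + 13.
marker becomes -6*dose + 40.
Linear in dose, so extremes are at the endpoints: dose = 2 gives marker = 28; dose = 9 gives marker = -14.

-14 to 28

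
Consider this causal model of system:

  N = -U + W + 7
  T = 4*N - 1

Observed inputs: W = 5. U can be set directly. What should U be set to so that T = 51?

Substituting into the N equation gives N = -U + 12.
Substituting into the T equation gives T = -4*U + 47.
Solve -4*U + 47 = 51: U = (51 - 47) / -4 = -1.

U = -1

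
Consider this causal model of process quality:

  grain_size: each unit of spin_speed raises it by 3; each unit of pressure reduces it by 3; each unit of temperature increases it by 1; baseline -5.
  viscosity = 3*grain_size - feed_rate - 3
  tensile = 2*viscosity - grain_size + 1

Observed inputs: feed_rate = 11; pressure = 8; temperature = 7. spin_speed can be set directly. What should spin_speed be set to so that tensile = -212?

Substituting into the grain_size equation gives grain_size = 3*spin_speed - 22.
So viscosity = 9*spin_speed - 80.
Substituting into the tensile equation gives tensile = 15*spin_speed - 137.
Solve 15*spin_speed - 137 = -212: spin_speed = (-212 + 137) / 15 = -5.

spin_speed = -5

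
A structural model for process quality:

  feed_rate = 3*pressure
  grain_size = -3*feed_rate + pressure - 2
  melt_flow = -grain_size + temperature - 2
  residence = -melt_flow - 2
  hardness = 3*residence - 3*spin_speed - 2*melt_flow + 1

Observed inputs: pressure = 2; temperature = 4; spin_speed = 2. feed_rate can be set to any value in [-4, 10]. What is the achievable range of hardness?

Intervening on feed_rate fixes its value directly, overriding its dependence on pressure.
Substituting into the grain_size equation gives grain_size = -3*feed_rate.
Substituting into the melt_flow equation gives melt_flow = 3*feed_rate + 2.
This gives residence = -3*feed_rate - 4.
hardness becomes -15*feed_rate - 21.
Linear in feed_rate, so extremes are at the endpoints: feed_rate = -4 gives hardness = 39; feed_rate = 10 gives hardness = -171.

-171 to 39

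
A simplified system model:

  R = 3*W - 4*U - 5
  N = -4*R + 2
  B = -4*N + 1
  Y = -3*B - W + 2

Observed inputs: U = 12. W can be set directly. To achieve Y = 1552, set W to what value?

W = 7

Substituting into the R equation gives R = 3*W - 53.
So N = -12*W + 214.
Substituting into the B equation gives B = 48*W - 855.
Substituting into the Y equation gives Y = -145*W + 2567.
Solve -145*W + 2567 = 1552: W = (1552 - 2567) / -145 = 7.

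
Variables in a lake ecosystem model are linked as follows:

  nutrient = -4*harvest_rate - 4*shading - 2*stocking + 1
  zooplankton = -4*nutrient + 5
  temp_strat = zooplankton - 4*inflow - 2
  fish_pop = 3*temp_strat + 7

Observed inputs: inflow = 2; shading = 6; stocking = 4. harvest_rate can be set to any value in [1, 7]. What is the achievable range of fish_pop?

Substituting into the nutrient equation gives nutrient = -4*harvest_rate - 31.
Substituting into the zooplankton equation gives zooplankton = 16*harvest_rate + 129.
So temp_strat = 16*harvest_rate + 119.
Substituting into the fish_pop equation gives fish_pop = 48*harvest_rate + 364.
Linear in harvest_rate, so extremes are at the endpoints: harvest_rate = 1 gives fish_pop = 412; harvest_rate = 7 gives fish_pop = 700.

412 to 700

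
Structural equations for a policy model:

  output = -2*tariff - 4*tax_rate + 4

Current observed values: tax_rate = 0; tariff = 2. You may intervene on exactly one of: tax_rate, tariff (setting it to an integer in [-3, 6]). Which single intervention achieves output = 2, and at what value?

Intervening on tax_rate: output = -4*tax_rate. Reaching 2 requires tax_rate = -1/2, not an integer.
Intervening on tariff: with other inputs at their observed values, output = -2*tariff + 4. Solving for 2 gives tariff = 1, within [-3, 6].

set tariff = 1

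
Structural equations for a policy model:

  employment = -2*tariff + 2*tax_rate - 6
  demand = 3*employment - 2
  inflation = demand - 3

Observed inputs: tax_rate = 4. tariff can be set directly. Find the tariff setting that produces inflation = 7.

Substituting into the employment equation gives employment = -2*tariff + 2.
Substituting into the demand equation gives demand = -6*tariff + 4.
Substituting into the inflation equation gives inflation = -6*tariff + 1.
Solve -6*tariff + 1 = 7: tariff = (7 - 1) / -6 = -1.

tariff = -1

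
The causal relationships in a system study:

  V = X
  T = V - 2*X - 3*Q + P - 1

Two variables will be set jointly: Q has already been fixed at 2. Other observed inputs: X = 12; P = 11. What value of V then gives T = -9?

V = 11

With Q held at 2:
Intervening on V fixes its value directly, overriding its dependence on X.
Substituting into the T equation gives T = V - 20.
Solve V - 20 = -9: V = (-9 + 20) / 1 = 11.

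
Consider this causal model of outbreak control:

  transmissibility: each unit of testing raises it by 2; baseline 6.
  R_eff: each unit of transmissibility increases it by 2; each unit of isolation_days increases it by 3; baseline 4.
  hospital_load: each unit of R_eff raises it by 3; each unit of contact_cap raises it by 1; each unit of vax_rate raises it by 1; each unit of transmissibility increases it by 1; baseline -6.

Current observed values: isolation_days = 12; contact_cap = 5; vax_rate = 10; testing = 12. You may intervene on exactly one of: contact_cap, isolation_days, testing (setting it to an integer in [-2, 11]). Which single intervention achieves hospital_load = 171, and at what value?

Intervening on contact_cap: hospital_load = contact_cap + 334. Reaching 171 requires contact_cap = -163, outside [-2, 11].
Intervening on isolation_days: hospital_load = 9*isolation_days + 231. Reaching 171 requires isolation_days = -20/3, not an integer.
Intervening on testing: with other inputs at their observed values, hospital_load = 14*testing + 171. Solving for 171 gives testing = 0, within [-2, 11].

set testing = 0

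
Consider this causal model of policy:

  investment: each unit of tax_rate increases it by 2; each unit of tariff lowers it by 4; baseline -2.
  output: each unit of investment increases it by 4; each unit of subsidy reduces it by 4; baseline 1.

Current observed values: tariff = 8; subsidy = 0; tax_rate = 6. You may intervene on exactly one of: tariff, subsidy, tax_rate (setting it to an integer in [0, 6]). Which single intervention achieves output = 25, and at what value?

set tariff = 1

Intervening on tariff: with other inputs at their observed values, output = -16*tariff + 41. Solving for 25 gives tariff = 1, within [0, 6].
Intervening on subsidy: output = -4*subsidy - 87. Reaching 25 requires subsidy = -28, outside [0, 6].
Intervening on tax_rate: output = 8*tax_rate - 135. Reaching 25 requires tax_rate = 20, outside [0, 6].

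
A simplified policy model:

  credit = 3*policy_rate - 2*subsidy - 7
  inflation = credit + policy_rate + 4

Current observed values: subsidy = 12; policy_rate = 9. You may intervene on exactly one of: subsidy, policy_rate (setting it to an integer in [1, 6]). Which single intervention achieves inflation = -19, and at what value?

set policy_rate = 2

Intervening on subsidy: inflation = -2*subsidy + 33. Reaching -19 requires subsidy = 26, outside [1, 6].
Intervening on policy_rate: with other inputs at their observed values, inflation = 4*policy_rate - 27. Solving for -19 gives policy_rate = 2, within [1, 6].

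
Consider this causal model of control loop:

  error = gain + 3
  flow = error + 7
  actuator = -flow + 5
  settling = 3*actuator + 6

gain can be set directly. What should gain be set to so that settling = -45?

Substituting into the flow equation gives flow = gain + 10.
Substituting into the actuator equation gives actuator = -gain - 5.
Substituting into the settling equation gives settling = -3*gain - 9.
Solve -3*gain - 9 = -45: gain = (-45 + 9) / -3 = 12.

gain = 12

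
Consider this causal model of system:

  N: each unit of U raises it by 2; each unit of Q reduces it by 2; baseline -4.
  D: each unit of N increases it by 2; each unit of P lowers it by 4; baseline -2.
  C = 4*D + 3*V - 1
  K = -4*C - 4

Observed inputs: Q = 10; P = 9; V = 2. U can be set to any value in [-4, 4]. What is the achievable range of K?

Substituting into the N equation gives N = 2*U - 24.
So D = 4*U - 86.
C becomes 16*U - 339.
Substituting into the K equation gives K = -64*U + 1352.
Linear in U, so extremes are at the endpoints: U = -4 gives K = 1608; U = 4 gives K = 1096.

1096 to 1608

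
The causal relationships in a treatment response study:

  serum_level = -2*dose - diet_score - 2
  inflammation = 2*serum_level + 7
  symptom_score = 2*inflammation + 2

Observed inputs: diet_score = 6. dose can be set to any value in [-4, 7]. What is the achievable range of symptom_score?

Substituting into the serum_level equation gives serum_level = -2*dose - 8.
This gives inflammation = -4*dose - 9.
Substituting into the symptom_score equation gives symptom_score = -8*dose - 16.
Linear in dose, so extremes are at the endpoints: dose = -4 gives symptom_score = 16; dose = 7 gives symptom_score = -72.

-72 to 16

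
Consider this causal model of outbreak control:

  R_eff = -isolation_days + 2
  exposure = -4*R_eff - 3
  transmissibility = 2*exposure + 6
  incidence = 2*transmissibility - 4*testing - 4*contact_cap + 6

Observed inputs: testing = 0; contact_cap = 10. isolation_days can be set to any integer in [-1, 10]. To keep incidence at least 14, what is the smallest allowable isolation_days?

Substituting into the exposure equation gives exposure = 4*isolation_days - 11.
transmissibility becomes 8*isolation_days - 16.
Substituting into the incidence equation gives incidence = 16*isolation_days - 66.
Require 16*isolation_days - 66 ≥ 14, so isolation_days ≥ 5.
The smallest integer in [-1, 10] satisfying this is 5.

isolation_days = 5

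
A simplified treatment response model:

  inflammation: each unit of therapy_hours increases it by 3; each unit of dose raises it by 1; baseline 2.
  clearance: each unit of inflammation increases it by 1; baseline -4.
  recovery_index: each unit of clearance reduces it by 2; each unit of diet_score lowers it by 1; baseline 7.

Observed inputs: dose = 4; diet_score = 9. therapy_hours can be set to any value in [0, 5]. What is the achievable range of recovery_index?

-36 to -6

Substituting into the inflammation equation gives inflammation = 3*therapy_hours + 6.
Substituting into the clearance equation gives clearance = 3*therapy_hours + 2.
Substituting into the recovery_index equation gives recovery_index = -6*therapy_hours - 6.
Linear in therapy_hours, so extremes are at the endpoints: therapy_hours = 0 gives recovery_index = -6; therapy_hours = 5 gives recovery_index = -36.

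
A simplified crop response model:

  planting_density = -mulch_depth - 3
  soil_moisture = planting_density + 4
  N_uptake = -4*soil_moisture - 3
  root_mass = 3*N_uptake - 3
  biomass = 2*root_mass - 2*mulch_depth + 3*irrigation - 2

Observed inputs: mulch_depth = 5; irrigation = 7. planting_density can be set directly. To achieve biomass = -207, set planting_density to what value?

planting_density = 4

Intervening on planting_density fixes its value directly, overriding its dependence on mulch_depth.
Substituting into the N_uptake equation gives N_uptake = -4*planting_density - 19.
Substituting into the root_mass equation gives root_mass = -12*planting_density - 60.
biomass becomes -24*planting_density - 111.
Solve -24*planting_density - 111 = -207: planting_density = (-207 + 111) / -24 = 4.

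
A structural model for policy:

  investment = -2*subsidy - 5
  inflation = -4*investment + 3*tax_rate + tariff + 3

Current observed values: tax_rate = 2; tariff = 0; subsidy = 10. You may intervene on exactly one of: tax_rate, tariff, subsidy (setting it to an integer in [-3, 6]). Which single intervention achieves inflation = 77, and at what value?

set subsidy = 6

Intervening on tax_rate: inflation = 3*tax_rate + 103. Reaching 77 requires tax_rate = -26/3, not an integer.
Intervening on tariff: inflation = tariff + 109. Reaching 77 requires tariff = -32, outside [-3, 6].
Intervening on subsidy: with other inputs at their observed values, inflation = 8*subsidy + 29. Solving for 77 gives subsidy = 6, within [-3, 6].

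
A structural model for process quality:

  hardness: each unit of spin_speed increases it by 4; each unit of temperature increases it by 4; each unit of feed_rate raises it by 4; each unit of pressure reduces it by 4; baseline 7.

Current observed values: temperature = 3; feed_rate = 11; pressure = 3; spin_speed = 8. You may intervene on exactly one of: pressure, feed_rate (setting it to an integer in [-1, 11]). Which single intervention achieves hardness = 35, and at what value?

set feed_rate = -1

Intervening on pressure: hardness = -4*pressure + 95. Reaching 35 requires pressure = 15, outside [-1, 11].
Intervening on feed_rate: with other inputs at their observed values, hardness = 4*feed_rate + 39. Solving for 35 gives feed_rate = -1, within [-1, 11].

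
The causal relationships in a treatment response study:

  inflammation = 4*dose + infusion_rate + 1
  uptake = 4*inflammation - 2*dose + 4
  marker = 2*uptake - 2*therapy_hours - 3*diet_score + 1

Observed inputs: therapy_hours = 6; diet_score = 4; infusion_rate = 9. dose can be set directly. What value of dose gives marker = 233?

dose = 6

Substituting into the inflammation equation gives inflammation = 4*dose + 10.
Substituting into the uptake equation gives uptake = 14*dose + 44.
This gives marker = 28*dose + 65.
Solve 28*dose + 65 = 233: dose = (233 - 65) / 28 = 6.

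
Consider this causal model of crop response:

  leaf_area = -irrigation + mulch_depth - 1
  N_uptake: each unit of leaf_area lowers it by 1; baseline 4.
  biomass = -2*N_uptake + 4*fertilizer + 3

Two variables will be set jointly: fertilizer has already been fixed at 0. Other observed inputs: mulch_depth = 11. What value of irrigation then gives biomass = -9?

irrigation = 12

With fertilizer held at 0:
Substituting into the leaf_area equation gives leaf_area = -irrigation + 10.
N_uptake becomes irrigation - 6.
This gives biomass = -2*irrigation + 15.
Solve -2*irrigation + 15 = -9: irrigation = (-9 - 15) / -2 = 12.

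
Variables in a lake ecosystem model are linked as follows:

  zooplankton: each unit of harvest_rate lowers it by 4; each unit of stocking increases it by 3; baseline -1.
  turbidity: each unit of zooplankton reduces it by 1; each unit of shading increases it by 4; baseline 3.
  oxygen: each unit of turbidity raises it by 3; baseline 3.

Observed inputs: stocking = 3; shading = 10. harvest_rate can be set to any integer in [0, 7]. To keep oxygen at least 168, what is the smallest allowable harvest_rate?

harvest_rate = 5

Substituting into the zooplankton equation gives zooplankton = -4*harvest_rate + 8.
So turbidity = 4*harvest_rate + 35.
Substituting into the oxygen equation gives oxygen = 12*harvest_rate + 108.
Require 12*harvest_rate + 108 ≥ 168, so harvest_rate ≥ 5.
The smallest integer in [0, 7] satisfying this is 5.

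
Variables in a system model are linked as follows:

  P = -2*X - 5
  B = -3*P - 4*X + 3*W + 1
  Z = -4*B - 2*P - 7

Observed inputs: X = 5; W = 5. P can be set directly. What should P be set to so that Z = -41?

Intervening on P fixes its value directly, overriding its dependence on X.
Substituting into the B equation gives B = -3*P - 4.
So Z = 10*P + 9.
Solve 10*P + 9 = -41: P = (-41 - 9) / 10 = -5.

P = -5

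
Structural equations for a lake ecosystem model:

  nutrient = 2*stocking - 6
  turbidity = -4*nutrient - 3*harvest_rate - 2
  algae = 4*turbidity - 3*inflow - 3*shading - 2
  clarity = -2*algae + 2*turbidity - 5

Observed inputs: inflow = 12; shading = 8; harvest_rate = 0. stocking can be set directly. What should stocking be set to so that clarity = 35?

Substituting into the turbidity equation gives turbidity = -8*stocking + 22.
So algae = -32*stocking + 26.
clarity becomes 48*stocking - 13.
Solve 48*stocking - 13 = 35: stocking = (35 + 13) / 48 = 1.

stocking = 1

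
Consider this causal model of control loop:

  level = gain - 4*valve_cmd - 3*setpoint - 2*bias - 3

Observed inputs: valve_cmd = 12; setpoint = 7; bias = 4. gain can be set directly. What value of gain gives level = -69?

Substituting into the level equation gives level = gain - 80.
Solve gain - 80 = -69: gain = (-69 + 80) / 1 = 11.

gain = 11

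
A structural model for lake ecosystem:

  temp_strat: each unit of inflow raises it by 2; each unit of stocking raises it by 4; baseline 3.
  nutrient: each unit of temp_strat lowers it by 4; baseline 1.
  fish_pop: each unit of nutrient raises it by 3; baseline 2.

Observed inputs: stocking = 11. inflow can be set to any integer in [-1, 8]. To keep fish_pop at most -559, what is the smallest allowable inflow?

inflow = 0

Substituting into the temp_strat equation gives temp_strat = 2*inflow + 47.
nutrient becomes -8*inflow - 187.
This gives fish_pop = -24*inflow - 559.
Require -24*inflow - 559 ≤ -559, so inflow ≥ 0.
The smallest integer in [-1, 8] satisfying this is 0.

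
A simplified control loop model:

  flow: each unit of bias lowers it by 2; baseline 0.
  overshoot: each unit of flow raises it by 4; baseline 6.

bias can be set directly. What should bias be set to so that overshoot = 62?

Substituting into the overshoot equation gives overshoot = -8*bias + 6.
Solve -8*bias + 6 = 62: bias = (62 - 6) / -8 = -7.

bias = -7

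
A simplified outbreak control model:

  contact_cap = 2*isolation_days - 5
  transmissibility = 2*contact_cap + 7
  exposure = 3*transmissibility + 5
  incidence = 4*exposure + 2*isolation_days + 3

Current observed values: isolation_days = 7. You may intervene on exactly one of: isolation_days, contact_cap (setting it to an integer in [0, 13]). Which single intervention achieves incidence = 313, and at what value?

Intervening on isolation_days: incidence = 50*isolation_days - 13. Reaching 313 requires isolation_days = 163/25, not an integer.
Intervening on contact_cap: with other inputs at their observed values, incidence = 24*contact_cap + 121. Solving for 313 gives contact_cap = 8, within [0, 13].

set contact_cap = 8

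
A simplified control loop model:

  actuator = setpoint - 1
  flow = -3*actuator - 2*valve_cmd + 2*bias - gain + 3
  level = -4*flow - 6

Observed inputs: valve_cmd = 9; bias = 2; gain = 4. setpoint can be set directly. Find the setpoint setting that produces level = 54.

setpoint = 1

Substituting into the flow equation gives flow = -3*setpoint - 12.
So level = 12*setpoint + 42.
Solve 12*setpoint + 42 = 54: setpoint = (54 - 42) / 12 = 1.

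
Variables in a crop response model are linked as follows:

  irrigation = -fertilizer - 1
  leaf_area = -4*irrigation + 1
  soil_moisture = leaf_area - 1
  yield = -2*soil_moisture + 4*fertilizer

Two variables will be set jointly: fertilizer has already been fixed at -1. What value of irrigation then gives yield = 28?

irrigation = 4

With fertilizer held at -1:
Intervening on irrigation fixes its value directly, overriding its dependence on fertilizer.
Substituting into the soil_moisture equation gives soil_moisture = -4*irrigation.
Substituting into the yield equation gives yield = 8*irrigation - 4.
Solve 8*irrigation - 4 = 28: irrigation = (28 + 4) / 8 = 4.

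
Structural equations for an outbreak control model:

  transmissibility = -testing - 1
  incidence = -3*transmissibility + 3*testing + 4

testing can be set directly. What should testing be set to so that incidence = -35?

Substituting into the incidence equation gives incidence = 6*testing + 7.
Solve 6*testing + 7 = -35: testing = (-35 - 7) / 6 = -7.

testing = -7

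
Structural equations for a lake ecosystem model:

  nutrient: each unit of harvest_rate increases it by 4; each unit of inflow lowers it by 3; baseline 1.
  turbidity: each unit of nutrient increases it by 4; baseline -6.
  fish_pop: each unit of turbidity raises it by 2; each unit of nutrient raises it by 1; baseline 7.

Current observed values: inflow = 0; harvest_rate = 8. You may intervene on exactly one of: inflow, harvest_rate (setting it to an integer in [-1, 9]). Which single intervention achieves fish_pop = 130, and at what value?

set inflow = 6

Intervening on inflow: with other inputs at their observed values, fish_pop = -27*inflow + 292. Solving for 130 gives inflow = 6, within [-1, 9].
Intervening on harvest_rate: fish_pop = 36*harvest_rate + 4. Reaching 130 requires harvest_rate = 7/2, not an integer.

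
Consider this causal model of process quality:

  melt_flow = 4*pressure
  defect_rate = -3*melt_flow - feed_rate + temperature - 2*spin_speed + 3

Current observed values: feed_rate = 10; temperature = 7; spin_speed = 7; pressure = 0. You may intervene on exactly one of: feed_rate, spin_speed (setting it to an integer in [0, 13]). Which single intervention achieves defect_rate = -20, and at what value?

Intervening on feed_rate: defect_rate = -feed_rate - 4. Reaching -20 requires feed_rate = 16, outside [0, 13].
Intervening on spin_speed: with other inputs at their observed values, defect_rate = -2*spin_speed. Solving for -20 gives spin_speed = 10, within [0, 13].

set spin_speed = 10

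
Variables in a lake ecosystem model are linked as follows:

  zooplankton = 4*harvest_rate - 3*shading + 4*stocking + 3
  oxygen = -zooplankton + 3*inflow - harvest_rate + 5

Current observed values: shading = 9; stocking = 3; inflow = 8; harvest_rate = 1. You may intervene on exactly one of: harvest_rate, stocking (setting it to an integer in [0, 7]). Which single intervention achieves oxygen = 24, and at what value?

set stocking = 6

Intervening on harvest_rate: oxygen = -5*harvest_rate + 41. Reaching 24 requires harvest_rate = 17/5, not an integer.
Intervening on stocking: with other inputs at their observed values, oxygen = -4*stocking + 48. Solving for 24 gives stocking = 6, within [0, 7].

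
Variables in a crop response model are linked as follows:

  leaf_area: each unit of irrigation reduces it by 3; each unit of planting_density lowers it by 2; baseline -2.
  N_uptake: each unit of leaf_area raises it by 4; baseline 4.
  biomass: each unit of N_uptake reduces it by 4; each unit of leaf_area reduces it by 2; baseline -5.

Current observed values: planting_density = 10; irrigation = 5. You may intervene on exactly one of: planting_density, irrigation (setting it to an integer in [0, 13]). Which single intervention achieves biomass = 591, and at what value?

Intervening on planting_density: biomass = 36*planting_density + 285. Reaching 591 requires planting_density = 17/2, not an integer.
Intervening on irrigation: with other inputs at their observed values, biomass = 54*irrigation + 375. Solving for 591 gives irrigation = 4, within [0, 13].

set irrigation = 4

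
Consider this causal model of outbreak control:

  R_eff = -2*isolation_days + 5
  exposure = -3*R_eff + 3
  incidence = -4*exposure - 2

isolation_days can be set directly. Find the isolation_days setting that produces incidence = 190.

isolation_days = -6

Substituting into the exposure equation gives exposure = 6*isolation_days - 12.
Substituting into the incidence equation gives incidence = -24*isolation_days + 46.
Solve -24*isolation_days + 46 = 190: isolation_days = (190 - 46) / -24 = -6.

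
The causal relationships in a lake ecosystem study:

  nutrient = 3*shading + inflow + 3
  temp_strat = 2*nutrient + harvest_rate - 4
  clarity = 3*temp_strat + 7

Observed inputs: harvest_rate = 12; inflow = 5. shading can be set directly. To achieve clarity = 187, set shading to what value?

Substituting into the nutrient equation gives nutrient = 3*shading + 8.
Substituting into the temp_strat equation gives temp_strat = 6*shading + 24.
Substituting into the clarity equation gives clarity = 18*shading + 79.
Solve 18*shading + 79 = 187: shading = (187 - 79) / 18 = 6.

shading = 6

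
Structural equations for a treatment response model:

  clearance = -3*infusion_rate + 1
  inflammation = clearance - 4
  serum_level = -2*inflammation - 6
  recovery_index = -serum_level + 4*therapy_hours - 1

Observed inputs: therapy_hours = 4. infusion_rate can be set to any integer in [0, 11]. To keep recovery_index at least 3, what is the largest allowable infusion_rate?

infusion_rate = 2

Substituting into the inflammation equation gives inflammation = -3*infusion_rate - 3.
This gives serum_level = 6*infusion_rate.
Substituting into the recovery_index equation gives recovery_index = -6*infusion_rate + 15.
Require -6*infusion_rate + 15 ≥ 3, so infusion_rate ≤ 2.
The largest integer in [0, 11] satisfying this is 2.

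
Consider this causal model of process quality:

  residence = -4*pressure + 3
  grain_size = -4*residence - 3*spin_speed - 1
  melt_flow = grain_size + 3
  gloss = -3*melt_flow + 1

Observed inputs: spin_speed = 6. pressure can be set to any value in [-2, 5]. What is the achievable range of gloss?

-155 to 181

Substituting into the grain_size equation gives grain_size = 16*pressure - 31.
Substituting into the melt_flow equation gives melt_flow = 16*pressure - 28.
Substituting into the gloss equation gives gloss = -48*pressure + 85.
Linear in pressure, so extremes are at the endpoints: pressure = -2 gives gloss = 181; pressure = 5 gives gloss = -155.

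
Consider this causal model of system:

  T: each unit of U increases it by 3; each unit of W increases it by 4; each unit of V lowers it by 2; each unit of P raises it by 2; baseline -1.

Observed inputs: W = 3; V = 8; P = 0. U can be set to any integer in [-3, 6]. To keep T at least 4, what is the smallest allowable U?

Substituting into the T equation gives T = 3*U - 5.
Require 3*U - 5 ≥ 4, so U ≥ 3.
The smallest integer in [-3, 6] satisfying this is 3.

U = 3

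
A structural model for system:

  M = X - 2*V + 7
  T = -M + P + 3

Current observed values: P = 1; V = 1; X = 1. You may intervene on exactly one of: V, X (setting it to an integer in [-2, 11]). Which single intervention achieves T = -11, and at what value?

Intervening on V: T = 2*V - 4. Reaching -11 requires V = -7/2, not an integer.
Intervening on X: with other inputs at their observed values, T = -X - 1. Solving for -11 gives X = 10, within [-2, 11].

set X = 10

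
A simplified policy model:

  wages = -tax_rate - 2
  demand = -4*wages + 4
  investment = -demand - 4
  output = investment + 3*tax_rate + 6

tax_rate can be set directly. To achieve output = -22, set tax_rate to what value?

Substituting into the demand equation gives demand = 4*tax_rate + 12.
Substituting into the investment equation gives investment = -4*tax_rate - 16.
Substituting into the output equation gives output = -tax_rate - 10.
Solve -tax_rate - 10 = -22: tax_rate = (-22 + 10) / -1 = 12.

tax_rate = 12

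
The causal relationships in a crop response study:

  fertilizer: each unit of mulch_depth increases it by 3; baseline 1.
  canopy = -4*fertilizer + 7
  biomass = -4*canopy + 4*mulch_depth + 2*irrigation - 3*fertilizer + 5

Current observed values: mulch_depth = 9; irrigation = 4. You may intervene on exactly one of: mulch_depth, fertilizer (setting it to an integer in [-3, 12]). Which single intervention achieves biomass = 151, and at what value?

set fertilizer = 10

Intervening on mulch_depth: biomass = 43*mulch_depth - 2. Reaching 151 requires mulch_depth = 153/43, not an integer.
Intervening on fertilizer: with other inputs at their observed values, biomass = 13*fertilizer + 21. Solving for 151 gives fertilizer = 10, within [-3, 12].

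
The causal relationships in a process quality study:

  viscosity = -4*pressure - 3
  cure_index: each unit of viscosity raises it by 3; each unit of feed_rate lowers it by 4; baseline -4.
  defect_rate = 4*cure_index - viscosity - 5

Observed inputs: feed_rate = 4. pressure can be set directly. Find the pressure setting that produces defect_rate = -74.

pressure = -1

Substituting into the cure_index equation gives cure_index = -12*pressure - 29.
Substituting into the defect_rate equation gives defect_rate = -44*pressure - 118.
Solve -44*pressure - 118 = -74: pressure = (-74 + 118) / -44 = -1.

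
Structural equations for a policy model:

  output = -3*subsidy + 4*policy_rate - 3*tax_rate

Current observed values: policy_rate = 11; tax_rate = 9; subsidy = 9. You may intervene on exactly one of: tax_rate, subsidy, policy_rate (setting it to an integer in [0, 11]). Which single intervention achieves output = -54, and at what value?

Intervening on tax_rate: output = -3*tax_rate + 17. Reaching -54 requires tax_rate = 71/3, not an integer.
Intervening on subsidy: output = -3*subsidy + 17. Reaching -54 requires subsidy = 71/3, not an integer.
Intervening on policy_rate: with other inputs at their observed values, output = 4*policy_rate - 54. Solving for -54 gives policy_rate = 0, within [0, 11].

set policy_rate = 0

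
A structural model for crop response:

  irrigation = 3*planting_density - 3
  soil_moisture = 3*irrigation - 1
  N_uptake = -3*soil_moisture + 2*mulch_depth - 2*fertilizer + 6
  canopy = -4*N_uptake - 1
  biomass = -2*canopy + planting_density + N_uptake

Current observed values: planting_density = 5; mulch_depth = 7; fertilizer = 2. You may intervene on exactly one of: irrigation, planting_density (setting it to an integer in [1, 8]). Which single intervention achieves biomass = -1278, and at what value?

set planting_density = 7

Intervening on irrigation: biomass = -81*irrigation + 178. Reaching -1278 requires irrigation = 1456/81, not an integer.
Intervening on planting_density: with other inputs at their observed values, biomass = -242*planting_density + 416. Solving for -1278 gives planting_density = 7, within [1, 8].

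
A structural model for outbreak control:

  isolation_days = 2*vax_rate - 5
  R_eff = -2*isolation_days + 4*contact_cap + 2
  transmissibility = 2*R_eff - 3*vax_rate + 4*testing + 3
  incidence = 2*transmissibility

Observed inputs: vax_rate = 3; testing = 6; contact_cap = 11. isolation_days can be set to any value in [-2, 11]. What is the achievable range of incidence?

132 to 236

Intervening on isolation_days fixes its value directly, overriding its dependence on vax_rate.
Substituting into the R_eff equation gives R_eff = -2*isolation_days + 46.
This gives transmissibility = -4*isolation_days + 110.
So incidence = -8*isolation_days + 220.
Linear in isolation_days, so extremes are at the endpoints: isolation_days = -2 gives incidence = 236; isolation_days = 11 gives incidence = 132.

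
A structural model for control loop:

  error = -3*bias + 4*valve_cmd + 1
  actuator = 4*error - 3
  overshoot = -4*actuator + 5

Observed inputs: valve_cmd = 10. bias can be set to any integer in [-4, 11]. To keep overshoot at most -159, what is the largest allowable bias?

Substituting into the error equation gives error = -3*bias + 41.
Substituting into the actuator equation gives actuator = -12*bias + 161.
Substituting into the overshoot equation gives overshoot = 48*bias - 639.
Require 48*bias - 639 ≤ -159, so bias ≤ 10.
The largest integer in [-4, 11] satisfying this is 10.

bias = 10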